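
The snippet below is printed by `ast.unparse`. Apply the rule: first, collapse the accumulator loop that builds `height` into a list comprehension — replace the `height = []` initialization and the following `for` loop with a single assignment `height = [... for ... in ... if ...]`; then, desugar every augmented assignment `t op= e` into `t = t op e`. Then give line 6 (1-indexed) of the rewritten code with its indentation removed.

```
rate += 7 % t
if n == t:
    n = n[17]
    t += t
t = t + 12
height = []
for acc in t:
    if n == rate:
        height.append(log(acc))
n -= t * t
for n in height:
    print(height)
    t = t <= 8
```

Transformed code:
rate = rate + 7 % t
if n == t:
    n = n[17]
    t = t + t
t = t + 12
height = [log(acc) for acc in t if n == rate]
n = n - t * t
for n in height:
    print(height)
    t = t <= 8

height = [log(acc) for acc in t if n == rate]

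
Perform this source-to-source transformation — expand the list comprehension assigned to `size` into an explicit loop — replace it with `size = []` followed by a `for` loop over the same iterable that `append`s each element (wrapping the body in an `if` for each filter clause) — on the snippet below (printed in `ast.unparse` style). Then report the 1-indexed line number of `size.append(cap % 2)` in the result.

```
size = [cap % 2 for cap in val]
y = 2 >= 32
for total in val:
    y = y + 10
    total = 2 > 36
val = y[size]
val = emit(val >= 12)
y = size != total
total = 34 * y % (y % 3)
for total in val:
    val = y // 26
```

Transformed code:
size = []
for cap in val:
    size.append(cap % 2)
y = 2 >= 32
for total in val:
    y = y + 10
    total = 2 > 36
val = y[size]
val = emit(val >= 12)
y = size != total
total = 34 * y % (y % 3)
for total in val:
    val = y // 26

3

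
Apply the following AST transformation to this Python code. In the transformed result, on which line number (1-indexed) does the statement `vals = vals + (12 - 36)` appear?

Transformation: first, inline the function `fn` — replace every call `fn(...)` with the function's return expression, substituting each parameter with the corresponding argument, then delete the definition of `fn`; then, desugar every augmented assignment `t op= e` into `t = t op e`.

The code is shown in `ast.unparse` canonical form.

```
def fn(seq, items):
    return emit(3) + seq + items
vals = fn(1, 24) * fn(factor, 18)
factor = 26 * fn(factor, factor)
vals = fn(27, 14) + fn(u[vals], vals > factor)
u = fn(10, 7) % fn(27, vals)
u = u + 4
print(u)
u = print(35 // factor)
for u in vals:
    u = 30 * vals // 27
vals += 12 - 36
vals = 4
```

Transformed code:
vals = (emit(3) + 1 + 24) * (emit(3) + factor + 18)
factor = 26 * (emit(3) + factor + factor)
vals = emit(3) + 27 + 14 + (emit(3) + u[vals] + (vals > factor))
u = (emit(3) + 10 + 7) % (emit(3) + 27 + vals)
u = u + 4
print(u)
u = print(35 // factor)
for u in vals:
    u = 30 * vals // 27
vals = vals + (12 - 36)
vals = 4

10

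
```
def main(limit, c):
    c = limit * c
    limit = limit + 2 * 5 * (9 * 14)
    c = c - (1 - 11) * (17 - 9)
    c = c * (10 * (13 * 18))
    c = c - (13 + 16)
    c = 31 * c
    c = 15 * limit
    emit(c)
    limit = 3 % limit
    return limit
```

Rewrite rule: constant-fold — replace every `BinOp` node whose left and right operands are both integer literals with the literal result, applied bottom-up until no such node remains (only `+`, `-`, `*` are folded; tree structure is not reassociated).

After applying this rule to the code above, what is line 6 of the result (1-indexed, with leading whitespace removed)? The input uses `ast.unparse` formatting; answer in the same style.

c = c - 29

Transformed code:
def main(limit, c):
    c = limit * c
    limit = limit + 1260
    c = c - -80
    c = c * 2340
    c = c - 29
    c = 31 * c
    c = 15 * limit
    emit(c)
    limit = 3 % limit
    return limit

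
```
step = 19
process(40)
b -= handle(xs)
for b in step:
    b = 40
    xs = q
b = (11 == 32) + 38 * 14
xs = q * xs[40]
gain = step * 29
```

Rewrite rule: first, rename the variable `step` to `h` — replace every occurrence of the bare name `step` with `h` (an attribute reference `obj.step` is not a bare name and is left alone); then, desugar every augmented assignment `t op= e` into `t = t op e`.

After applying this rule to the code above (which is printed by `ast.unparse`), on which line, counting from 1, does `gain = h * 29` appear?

9

Transformed code:
h = 19
process(40)
b = b - handle(xs)
for b in h:
    b = 40
    xs = q
b = (11 == 32) + 38 * 14
xs = q * xs[40]
gain = h * 29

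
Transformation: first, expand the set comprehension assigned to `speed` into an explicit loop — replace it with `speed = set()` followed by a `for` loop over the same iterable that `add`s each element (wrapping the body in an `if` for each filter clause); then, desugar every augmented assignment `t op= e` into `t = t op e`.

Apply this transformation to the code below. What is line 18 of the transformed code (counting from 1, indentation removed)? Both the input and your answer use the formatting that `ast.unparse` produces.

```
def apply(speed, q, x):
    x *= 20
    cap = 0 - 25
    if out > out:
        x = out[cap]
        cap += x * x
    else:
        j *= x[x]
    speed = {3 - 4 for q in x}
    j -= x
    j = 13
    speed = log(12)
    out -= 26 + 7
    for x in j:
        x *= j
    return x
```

return x

Transformed code:
def apply(speed, q, x):
    x = x * 20
    cap = 0 - 25
    if out > out:
        x = out[cap]
        cap = cap + x * x
    else:
        j = j * x[x]
    speed = set()
    for q in x:
        speed.add(3 - 4)
    j = j - x
    j = 13
    speed = log(12)
    out = out - (26 + 7)
    for x in j:
        x = x * j
    return x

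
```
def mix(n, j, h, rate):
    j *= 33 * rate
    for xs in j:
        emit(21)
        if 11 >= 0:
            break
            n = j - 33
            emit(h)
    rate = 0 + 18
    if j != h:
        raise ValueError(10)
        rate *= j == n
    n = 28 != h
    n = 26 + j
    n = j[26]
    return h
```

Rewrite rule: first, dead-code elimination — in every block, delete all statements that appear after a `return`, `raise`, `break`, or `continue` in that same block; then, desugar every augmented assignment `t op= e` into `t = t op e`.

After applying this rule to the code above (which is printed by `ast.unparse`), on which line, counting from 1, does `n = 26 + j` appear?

11

Transformed code:
def mix(n, j, h, rate):
    j = j * (33 * rate)
    for xs in j:
        emit(21)
        if 11 >= 0:
            break
    rate = 0 + 18
    if j != h:
        raise ValueError(10)
    n = 28 != h
    n = 26 + j
    n = j[26]
    return h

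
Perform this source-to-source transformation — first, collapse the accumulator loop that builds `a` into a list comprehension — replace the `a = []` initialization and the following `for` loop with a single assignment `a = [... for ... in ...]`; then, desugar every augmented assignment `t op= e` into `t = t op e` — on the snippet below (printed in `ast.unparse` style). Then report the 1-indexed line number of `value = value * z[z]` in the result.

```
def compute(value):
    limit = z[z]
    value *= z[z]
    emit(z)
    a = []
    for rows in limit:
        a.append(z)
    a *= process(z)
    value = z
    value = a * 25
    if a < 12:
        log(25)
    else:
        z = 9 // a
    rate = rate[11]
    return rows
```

Transformed code:
def compute(value):
    limit = z[z]
    value = value * z[z]
    emit(z)
    a = [z for rows in limit]
    a = a * process(z)
    value = z
    value = a * 25
    if a < 12:
        log(25)
    else:
        z = 9 // a
    rate = rate[11]
    return rows

3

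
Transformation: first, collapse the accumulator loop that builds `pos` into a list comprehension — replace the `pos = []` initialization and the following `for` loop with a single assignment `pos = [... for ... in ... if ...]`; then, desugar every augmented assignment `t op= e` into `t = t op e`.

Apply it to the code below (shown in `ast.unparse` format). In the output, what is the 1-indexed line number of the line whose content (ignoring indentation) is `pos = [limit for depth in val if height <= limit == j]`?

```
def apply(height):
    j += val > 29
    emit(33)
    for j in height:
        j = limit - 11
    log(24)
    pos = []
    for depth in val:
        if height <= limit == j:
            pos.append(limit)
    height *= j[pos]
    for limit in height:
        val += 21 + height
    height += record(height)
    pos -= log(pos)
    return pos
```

7

Transformed code:
def apply(height):
    j = j + (val > 29)
    emit(33)
    for j in height:
        j = limit - 11
    log(24)
    pos = [limit for depth in val if height <= limit == j]
    height = height * j[pos]
    for limit in height:
        val = val + (21 + height)
    height = height + record(height)
    pos = pos - log(pos)
    return pos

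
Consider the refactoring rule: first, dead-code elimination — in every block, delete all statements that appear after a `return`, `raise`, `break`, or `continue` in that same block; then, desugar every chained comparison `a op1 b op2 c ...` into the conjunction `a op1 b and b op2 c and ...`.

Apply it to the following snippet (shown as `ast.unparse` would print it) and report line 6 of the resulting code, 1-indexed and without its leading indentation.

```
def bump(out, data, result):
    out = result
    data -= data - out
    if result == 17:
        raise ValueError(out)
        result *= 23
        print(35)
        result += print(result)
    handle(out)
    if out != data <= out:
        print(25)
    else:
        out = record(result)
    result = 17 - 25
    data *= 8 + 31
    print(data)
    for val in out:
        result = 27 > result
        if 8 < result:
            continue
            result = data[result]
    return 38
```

Transformed code:
def bump(out, data, result):
    out = result
    data -= data - out
    if result == 17:
        raise ValueError(out)
    handle(out)
    if out != data and data <= out:
        print(25)
    else:
        out = record(result)
    result = 17 - 25
    data *= 8 + 31
    print(data)
    for val in out:
        result = 27 > result
        if 8 < result:
            continue
    return 38

handle(out)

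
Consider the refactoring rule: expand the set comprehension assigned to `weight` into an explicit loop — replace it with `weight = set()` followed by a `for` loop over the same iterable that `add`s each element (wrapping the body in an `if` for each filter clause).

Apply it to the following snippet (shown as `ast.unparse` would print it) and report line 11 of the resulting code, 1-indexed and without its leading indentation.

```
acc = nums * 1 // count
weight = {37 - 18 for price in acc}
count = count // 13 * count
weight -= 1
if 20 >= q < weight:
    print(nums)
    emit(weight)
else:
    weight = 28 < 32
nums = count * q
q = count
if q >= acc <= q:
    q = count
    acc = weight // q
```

weight = 28 < 32

Transformed code:
acc = nums * 1 // count
weight = set()
for price in acc:
    weight.add(37 - 18)
count = count // 13 * count
weight -= 1
if 20 >= q < weight:
    print(nums)
    emit(weight)
else:
    weight = 28 < 32
nums = count * q
q = count
if q >= acc <= q:
    q = count
    acc = weight // q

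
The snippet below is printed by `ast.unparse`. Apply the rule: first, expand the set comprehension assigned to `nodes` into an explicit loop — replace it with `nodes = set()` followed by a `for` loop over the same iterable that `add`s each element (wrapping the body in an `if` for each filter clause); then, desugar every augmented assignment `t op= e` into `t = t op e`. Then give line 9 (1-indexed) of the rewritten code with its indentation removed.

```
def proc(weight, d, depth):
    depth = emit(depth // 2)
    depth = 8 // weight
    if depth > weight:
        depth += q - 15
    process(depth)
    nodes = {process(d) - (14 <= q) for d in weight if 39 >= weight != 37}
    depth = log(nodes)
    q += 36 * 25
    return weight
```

if 39 >= weight != 37:

Transformed code:
def proc(weight, d, depth):
    depth = emit(depth // 2)
    depth = 8 // weight
    if depth > weight:
        depth = depth + (q - 15)
    process(depth)
    nodes = set()
    for d in weight:
        if 39 >= weight != 37:
            nodes.add(process(d) - (14 <= q))
    depth = log(nodes)
    q = q + 36 * 25
    return weight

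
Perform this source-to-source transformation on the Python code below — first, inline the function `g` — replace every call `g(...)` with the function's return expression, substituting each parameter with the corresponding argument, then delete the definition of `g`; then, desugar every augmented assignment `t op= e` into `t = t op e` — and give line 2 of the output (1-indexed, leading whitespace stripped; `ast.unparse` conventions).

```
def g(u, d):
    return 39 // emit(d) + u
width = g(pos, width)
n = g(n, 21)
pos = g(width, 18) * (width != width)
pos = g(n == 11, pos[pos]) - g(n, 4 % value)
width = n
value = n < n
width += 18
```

Transformed code:
width = 39 // emit(width) + pos
n = 39 // emit(21) + n
pos = (39 // emit(18) + width) * (width != width)
pos = 39 // emit(pos[pos]) + (n == 11) - (39 // emit(4 % value) + n)
width = n
value = n < n
width = width + 18

n = 39 // emit(21) + n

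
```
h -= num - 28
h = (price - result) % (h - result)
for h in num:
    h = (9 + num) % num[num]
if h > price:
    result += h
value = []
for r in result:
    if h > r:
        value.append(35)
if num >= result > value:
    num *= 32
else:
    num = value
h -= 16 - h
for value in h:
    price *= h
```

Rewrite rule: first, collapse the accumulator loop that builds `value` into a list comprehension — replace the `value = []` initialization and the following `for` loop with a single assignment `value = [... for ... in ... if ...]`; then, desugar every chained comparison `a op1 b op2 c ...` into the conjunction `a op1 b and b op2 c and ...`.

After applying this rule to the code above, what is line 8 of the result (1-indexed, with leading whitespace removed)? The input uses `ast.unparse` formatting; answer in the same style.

if num >= result and result > value:

Transformed code:
h -= num - 28
h = (price - result) % (h - result)
for h in num:
    h = (9 + num) % num[num]
if h > price:
    result += h
value = [35 for r in result if h > r]
if num >= result and result > value:
    num *= 32
else:
    num = value
h -= 16 - h
for value in h:
    price *= h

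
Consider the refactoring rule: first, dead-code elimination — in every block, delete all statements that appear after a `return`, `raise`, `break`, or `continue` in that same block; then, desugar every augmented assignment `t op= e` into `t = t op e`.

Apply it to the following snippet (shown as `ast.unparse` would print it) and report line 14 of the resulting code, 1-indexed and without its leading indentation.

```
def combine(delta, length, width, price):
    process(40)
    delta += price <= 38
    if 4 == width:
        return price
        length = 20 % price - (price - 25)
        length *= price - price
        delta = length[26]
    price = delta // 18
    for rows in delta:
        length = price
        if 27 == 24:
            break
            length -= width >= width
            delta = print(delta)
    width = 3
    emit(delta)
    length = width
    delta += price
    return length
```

delta = delta + price

Transformed code:
def combine(delta, length, width, price):
    process(40)
    delta = delta + (price <= 38)
    if 4 == width:
        return price
    price = delta // 18
    for rows in delta:
        length = price
        if 27 == 24:
            break
    width = 3
    emit(delta)
    length = width
    delta = delta + price
    return length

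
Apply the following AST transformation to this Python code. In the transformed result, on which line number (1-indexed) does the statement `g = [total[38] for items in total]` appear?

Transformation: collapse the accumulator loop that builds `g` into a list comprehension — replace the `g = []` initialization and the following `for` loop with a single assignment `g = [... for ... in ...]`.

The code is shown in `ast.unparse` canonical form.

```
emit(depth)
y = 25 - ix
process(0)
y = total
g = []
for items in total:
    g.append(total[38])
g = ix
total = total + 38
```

5

Transformed code:
emit(depth)
y = 25 - ix
process(0)
y = total
g = [total[38] for items in total]
g = ix
total = total + 38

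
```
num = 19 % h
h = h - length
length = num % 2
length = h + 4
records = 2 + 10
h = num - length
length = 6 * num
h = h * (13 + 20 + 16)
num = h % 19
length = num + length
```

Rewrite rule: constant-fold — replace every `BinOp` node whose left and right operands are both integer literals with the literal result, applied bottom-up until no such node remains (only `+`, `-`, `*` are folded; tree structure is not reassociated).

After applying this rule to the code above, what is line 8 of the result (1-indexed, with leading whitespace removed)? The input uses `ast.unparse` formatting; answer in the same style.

h = h * 49

Transformed code:
num = 19 % h
h = h - length
length = num % 2
length = h + 4
records = 12
h = num - length
length = 6 * num
h = h * 49
num = h % 19
length = num + length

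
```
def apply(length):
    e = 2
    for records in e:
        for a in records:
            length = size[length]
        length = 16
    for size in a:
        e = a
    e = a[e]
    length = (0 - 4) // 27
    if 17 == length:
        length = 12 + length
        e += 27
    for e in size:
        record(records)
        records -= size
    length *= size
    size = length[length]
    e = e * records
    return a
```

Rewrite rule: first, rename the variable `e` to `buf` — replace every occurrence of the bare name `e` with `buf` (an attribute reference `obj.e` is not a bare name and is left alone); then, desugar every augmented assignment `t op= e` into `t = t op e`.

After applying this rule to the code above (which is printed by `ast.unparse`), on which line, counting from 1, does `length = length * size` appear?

Transformed code:
def apply(length):
    buf = 2
    for records in buf:
        for a in records:
            length = size[length]
        length = 16
    for size in a:
        buf = a
    buf = a[buf]
    length = (0 - 4) // 27
    if 17 == length:
        length = 12 + length
        buf = buf + 27
    for buf in size:
        record(records)
        records = records - size
    length = length * size
    size = length[length]
    buf = buf * records
    return a

17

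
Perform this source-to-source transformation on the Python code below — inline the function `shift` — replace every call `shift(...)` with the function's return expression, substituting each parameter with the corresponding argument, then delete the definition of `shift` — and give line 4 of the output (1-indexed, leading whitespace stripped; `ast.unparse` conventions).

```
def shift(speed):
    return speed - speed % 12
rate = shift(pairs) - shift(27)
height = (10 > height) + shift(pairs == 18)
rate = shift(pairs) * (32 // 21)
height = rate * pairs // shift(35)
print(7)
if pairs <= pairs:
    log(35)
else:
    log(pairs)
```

Transformed code:
rate = pairs - pairs % 12 - (27 - 27 % 12)
height = (10 > height) + ((pairs == 18) - (pairs == 18) % 12)
rate = (pairs - pairs % 12) * (32 // 21)
height = rate * pairs // (35 - 35 % 12)
print(7)
if pairs <= pairs:
    log(35)
else:
    log(pairs)

height = rate * pairs // (35 - 35 % 12)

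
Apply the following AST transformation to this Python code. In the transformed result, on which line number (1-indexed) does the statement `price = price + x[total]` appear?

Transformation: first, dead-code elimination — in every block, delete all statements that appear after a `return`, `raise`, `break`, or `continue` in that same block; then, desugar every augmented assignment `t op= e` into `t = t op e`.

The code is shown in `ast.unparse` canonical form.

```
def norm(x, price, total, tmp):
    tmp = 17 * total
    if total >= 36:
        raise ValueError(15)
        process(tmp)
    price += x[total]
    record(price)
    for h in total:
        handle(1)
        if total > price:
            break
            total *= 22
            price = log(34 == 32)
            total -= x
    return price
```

5

Transformed code:
def norm(x, price, total, tmp):
    tmp = 17 * total
    if total >= 36:
        raise ValueError(15)
    price = price + x[total]
    record(price)
    for h in total:
        handle(1)
        if total > price:
            break
    return price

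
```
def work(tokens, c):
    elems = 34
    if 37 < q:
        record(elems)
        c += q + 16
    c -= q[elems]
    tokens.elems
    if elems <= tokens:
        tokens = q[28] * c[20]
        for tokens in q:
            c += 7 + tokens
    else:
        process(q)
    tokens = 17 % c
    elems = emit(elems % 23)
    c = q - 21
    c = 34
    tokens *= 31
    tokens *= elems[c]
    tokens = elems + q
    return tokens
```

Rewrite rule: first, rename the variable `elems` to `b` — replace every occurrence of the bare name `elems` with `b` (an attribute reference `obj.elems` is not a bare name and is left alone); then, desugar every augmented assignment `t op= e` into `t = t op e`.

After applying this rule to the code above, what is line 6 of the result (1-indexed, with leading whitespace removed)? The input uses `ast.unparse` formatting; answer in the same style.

c = c - q[b]

Transformed code:
def work(tokens, c):
    b = 34
    if 37 < q:
        record(b)
        c = c + (q + 16)
    c = c - q[b]
    tokens.elems
    if b <= tokens:
        tokens = q[28] * c[20]
        for tokens in q:
            c = c + (7 + tokens)
    else:
        process(q)
    tokens = 17 % c
    b = emit(b % 23)
    c = q - 21
    c = 34
    tokens = tokens * 31
    tokens = tokens * b[c]
    tokens = b + q
    return tokens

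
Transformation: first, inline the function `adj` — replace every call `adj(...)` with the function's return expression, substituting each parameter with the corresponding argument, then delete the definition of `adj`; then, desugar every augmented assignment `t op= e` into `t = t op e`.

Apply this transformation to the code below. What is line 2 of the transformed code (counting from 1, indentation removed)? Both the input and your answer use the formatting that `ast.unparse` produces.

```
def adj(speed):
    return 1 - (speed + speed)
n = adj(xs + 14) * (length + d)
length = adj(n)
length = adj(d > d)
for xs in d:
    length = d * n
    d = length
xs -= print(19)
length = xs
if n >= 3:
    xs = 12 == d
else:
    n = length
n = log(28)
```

Transformed code:
n = (1 - (xs + 14 + (xs + 14))) * (length + d)
length = 1 - (n + n)
length = 1 - ((d > d) + (d > d))
for xs in d:
    length = d * n
    d = length
xs = xs - print(19)
length = xs
if n >= 3:
    xs = 12 == d
else:
    n = length
n = log(28)

length = 1 - (n + n)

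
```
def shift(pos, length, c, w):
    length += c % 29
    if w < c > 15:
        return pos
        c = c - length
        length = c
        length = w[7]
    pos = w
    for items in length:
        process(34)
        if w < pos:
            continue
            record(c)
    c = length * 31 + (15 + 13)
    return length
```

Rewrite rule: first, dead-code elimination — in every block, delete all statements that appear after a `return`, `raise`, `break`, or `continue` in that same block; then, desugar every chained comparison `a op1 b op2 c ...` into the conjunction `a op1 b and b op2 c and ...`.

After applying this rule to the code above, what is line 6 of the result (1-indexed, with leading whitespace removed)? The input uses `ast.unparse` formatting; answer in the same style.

for items in length:

Transformed code:
def shift(pos, length, c, w):
    length += c % 29
    if w < c and c > 15:
        return pos
    pos = w
    for items in length:
        process(34)
        if w < pos:
            continue
    c = length * 31 + (15 + 13)
    return length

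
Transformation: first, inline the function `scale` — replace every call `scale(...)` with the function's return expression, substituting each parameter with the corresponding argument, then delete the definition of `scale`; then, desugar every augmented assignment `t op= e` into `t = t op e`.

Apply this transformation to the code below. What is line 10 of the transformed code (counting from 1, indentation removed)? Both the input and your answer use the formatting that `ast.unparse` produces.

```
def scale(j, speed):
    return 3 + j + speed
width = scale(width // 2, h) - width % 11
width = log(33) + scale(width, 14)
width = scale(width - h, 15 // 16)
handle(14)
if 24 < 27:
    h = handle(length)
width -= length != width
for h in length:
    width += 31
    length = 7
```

length = 7

Transformed code:
width = 3 + width // 2 + h - width % 11
width = log(33) + (3 + width + 14)
width = 3 + (width - h) + 15 // 16
handle(14)
if 24 < 27:
    h = handle(length)
width = width - (length != width)
for h in length:
    width = width + 31
    length = 7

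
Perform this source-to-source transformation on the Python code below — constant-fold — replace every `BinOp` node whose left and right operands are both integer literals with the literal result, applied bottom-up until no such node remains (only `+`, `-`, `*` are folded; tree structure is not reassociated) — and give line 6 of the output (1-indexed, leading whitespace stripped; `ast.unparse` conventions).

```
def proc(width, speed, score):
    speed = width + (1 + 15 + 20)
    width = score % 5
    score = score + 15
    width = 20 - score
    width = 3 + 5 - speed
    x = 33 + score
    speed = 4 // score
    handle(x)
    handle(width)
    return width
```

width = 8 - speed

Transformed code:
def proc(width, speed, score):
    speed = width + 36
    width = score % 5
    score = score + 15
    width = 20 - score
    width = 8 - speed
    x = 33 + score
    speed = 4 // score
    handle(x)
    handle(width)
    return width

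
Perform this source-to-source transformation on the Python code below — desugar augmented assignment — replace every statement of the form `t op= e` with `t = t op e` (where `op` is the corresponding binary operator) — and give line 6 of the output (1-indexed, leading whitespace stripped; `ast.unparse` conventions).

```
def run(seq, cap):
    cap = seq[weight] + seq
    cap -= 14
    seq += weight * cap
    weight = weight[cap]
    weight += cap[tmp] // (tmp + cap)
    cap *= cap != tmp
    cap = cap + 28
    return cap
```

weight = weight + cap[tmp] // (tmp + cap)

Transformed code:
def run(seq, cap):
    cap = seq[weight] + seq
    cap = cap - 14
    seq = seq + weight * cap
    weight = weight[cap]
    weight = weight + cap[tmp] // (tmp + cap)
    cap = cap * (cap != tmp)
    cap = cap + 28
    return cap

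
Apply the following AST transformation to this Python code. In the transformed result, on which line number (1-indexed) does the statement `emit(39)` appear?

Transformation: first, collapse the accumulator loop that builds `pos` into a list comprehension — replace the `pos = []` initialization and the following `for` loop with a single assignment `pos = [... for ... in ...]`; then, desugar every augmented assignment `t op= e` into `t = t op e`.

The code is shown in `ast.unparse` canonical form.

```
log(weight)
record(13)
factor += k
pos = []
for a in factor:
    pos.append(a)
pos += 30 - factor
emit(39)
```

6

Transformed code:
log(weight)
record(13)
factor = factor + k
pos = [a for a in factor]
pos = pos + (30 - factor)
emit(39)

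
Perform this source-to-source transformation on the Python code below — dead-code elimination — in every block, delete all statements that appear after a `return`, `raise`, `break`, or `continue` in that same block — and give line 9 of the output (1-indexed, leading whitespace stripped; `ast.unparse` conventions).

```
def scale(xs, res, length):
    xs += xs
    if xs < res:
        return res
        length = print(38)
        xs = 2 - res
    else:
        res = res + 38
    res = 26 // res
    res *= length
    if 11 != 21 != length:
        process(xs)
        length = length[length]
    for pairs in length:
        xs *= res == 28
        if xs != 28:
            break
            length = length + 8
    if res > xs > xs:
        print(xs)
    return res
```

if 11 != 21 != length:

Transformed code:
def scale(xs, res, length):
    xs += xs
    if xs < res:
        return res
    else:
        res = res + 38
    res = 26 // res
    res *= length
    if 11 != 21 != length:
        process(xs)
        length = length[length]
    for pairs in length:
        xs *= res == 28
        if xs != 28:
            break
    if res > xs > xs:
        print(xs)
    return res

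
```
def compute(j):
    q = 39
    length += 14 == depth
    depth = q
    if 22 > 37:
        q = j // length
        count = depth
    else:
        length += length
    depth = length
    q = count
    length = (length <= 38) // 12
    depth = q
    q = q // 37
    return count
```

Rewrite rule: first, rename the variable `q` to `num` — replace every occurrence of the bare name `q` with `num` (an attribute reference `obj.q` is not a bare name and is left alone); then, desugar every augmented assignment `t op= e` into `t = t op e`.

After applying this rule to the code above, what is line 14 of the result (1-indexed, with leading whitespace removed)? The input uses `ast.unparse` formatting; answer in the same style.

Transformed code:
def compute(j):
    num = 39
    length = length + (14 == depth)
    depth = num
    if 22 > 37:
        num = j // length
        count = depth
    else:
        length = length + length
    depth = length
    num = count
    length = (length <= 38) // 12
    depth = num
    num = num // 37
    return count

num = num // 37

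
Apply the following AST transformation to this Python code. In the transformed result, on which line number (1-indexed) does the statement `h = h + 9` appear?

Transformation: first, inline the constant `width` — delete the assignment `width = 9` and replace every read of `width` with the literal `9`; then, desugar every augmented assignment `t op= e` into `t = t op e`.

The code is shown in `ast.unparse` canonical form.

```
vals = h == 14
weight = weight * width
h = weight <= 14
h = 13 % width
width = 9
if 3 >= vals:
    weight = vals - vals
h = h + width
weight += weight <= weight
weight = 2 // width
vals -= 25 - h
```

Transformed code:
vals = h == 14
weight = weight * 9
h = weight <= 14
h = 13 % 9
if 3 >= vals:
    weight = vals - vals
h = h + 9
weight = weight + (weight <= weight)
weight = 2 // 9
vals = vals - (25 - h)

7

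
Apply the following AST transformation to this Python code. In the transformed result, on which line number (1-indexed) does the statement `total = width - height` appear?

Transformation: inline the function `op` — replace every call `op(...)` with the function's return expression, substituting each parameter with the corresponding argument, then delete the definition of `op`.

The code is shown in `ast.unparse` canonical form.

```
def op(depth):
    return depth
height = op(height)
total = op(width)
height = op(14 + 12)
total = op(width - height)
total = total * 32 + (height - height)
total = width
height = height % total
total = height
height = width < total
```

4

Transformed code:
height = height
total = width
height = 14 + 12
total = width - height
total = total * 32 + (height - height)
total = width
height = height % total
total = height
height = width < total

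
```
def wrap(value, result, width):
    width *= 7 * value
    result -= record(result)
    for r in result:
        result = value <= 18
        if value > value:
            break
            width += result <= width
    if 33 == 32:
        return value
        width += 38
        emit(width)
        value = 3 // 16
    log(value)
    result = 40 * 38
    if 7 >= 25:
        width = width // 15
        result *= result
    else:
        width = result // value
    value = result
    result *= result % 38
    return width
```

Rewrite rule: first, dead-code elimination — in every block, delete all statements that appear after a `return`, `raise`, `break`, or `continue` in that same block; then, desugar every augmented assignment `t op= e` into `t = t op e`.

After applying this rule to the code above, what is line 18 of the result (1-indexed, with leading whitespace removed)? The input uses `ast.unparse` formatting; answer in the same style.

result = result * (result % 38)

Transformed code:
def wrap(value, result, width):
    width = width * (7 * value)
    result = result - record(result)
    for r in result:
        result = value <= 18
        if value > value:
            break
    if 33 == 32:
        return value
    log(value)
    result = 40 * 38
    if 7 >= 25:
        width = width // 15
        result = result * result
    else:
        width = result // value
    value = result
    result = result * (result % 38)
    return width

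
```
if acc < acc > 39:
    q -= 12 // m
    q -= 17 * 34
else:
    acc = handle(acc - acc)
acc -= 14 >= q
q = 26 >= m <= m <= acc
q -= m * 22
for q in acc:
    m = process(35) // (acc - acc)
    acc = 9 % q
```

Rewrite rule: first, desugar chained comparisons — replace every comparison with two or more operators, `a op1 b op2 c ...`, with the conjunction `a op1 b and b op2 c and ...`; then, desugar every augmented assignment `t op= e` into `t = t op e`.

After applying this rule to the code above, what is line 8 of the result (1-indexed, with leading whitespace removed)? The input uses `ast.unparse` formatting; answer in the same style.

q = q - m * 22

Transformed code:
if acc < acc and acc > 39:
    q = q - 12 // m
    q = q - 17 * 34
else:
    acc = handle(acc - acc)
acc = acc - (14 >= q)
q = 26 >= m and m <= m and (m <= acc)
q = q - m * 22
for q in acc:
    m = process(35) // (acc - acc)
    acc = 9 % q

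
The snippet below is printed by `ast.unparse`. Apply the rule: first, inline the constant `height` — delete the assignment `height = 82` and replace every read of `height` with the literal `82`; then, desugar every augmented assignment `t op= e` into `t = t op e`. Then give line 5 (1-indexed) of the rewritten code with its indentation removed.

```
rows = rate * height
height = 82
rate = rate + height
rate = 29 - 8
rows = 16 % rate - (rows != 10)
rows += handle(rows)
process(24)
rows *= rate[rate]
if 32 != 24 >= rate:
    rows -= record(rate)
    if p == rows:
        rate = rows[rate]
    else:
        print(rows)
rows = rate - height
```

Transformed code:
rows = rate * 82
rate = rate + 82
rate = 29 - 8
rows = 16 % rate - (rows != 10)
rows = rows + handle(rows)
process(24)
rows = rows * rate[rate]
if 32 != 24 >= rate:
    rows = rows - record(rate)
    if p == rows:
        rate = rows[rate]
    else:
        print(rows)
rows = rate - 82

rows = rows + handle(rows)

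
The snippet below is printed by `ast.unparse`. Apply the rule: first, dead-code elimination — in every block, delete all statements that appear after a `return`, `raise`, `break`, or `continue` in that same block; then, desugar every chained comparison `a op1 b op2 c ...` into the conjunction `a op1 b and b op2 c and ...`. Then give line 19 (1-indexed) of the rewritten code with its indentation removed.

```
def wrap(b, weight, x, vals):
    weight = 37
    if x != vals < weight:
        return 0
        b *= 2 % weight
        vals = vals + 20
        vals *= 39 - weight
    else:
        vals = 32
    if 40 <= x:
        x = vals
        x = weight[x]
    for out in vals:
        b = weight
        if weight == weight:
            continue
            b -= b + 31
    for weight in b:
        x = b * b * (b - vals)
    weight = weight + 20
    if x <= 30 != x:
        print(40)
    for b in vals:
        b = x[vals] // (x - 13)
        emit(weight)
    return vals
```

for b in vals:

Transformed code:
def wrap(b, weight, x, vals):
    weight = 37
    if x != vals and vals < weight:
        return 0
    else:
        vals = 32
    if 40 <= x:
        x = vals
        x = weight[x]
    for out in vals:
        b = weight
        if weight == weight:
            continue
    for weight in b:
        x = b * b * (b - vals)
    weight = weight + 20
    if x <= 30 and 30 != x:
        print(40)
    for b in vals:
        b = x[vals] // (x - 13)
        emit(weight)
    return vals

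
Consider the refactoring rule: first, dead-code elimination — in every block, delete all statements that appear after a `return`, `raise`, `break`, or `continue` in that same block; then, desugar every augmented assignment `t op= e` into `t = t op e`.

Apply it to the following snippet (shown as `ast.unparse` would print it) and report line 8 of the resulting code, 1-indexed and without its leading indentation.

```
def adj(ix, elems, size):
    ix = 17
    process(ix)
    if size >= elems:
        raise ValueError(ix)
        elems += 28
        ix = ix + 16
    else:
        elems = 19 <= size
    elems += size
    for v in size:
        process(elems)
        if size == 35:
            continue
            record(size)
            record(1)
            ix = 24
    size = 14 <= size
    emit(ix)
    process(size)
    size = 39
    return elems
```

elems = elems + size

Transformed code:
def adj(ix, elems, size):
    ix = 17
    process(ix)
    if size >= elems:
        raise ValueError(ix)
    else:
        elems = 19 <= size
    elems = elems + size
    for v in size:
        process(elems)
        if size == 35:
            continue
    size = 14 <= size
    emit(ix)
    process(size)
    size = 39
    return elems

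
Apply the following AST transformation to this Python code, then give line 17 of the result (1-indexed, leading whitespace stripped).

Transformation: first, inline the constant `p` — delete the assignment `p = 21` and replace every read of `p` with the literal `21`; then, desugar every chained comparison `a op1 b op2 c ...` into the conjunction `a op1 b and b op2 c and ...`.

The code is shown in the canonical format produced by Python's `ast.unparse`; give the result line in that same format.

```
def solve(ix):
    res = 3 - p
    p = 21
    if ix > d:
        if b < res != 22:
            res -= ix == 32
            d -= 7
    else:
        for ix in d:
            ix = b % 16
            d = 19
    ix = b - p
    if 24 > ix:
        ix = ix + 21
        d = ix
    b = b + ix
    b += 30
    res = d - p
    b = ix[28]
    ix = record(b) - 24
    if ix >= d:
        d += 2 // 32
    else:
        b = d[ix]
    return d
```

res = d - 21

Transformed code:
def solve(ix):
    res = 3 - 21
    if ix > d:
        if b < res and res != 22:
            res -= ix == 32
            d -= 7
    else:
        for ix in d:
            ix = b % 16
            d = 19
    ix = b - 21
    if 24 > ix:
        ix = ix + 21
        d = ix
    b = b + ix
    b += 30
    res = d - 21
    b = ix[28]
    ix = record(b) - 24
    if ix >= d:
        d += 2 // 32
    else:
        b = d[ix]
    return d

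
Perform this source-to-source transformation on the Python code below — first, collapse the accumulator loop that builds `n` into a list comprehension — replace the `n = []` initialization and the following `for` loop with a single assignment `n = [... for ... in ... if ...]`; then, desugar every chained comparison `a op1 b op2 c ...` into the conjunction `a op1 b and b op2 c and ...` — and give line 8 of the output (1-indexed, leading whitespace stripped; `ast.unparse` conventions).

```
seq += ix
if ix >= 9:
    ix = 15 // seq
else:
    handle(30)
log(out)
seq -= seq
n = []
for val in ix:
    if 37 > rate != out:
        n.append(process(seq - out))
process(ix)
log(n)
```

n = [process(seq - out) for val in ix if 37 > rate and rate != out]

Transformed code:
seq += ix
if ix >= 9:
    ix = 15 // seq
else:
    handle(30)
log(out)
seq -= seq
n = [process(seq - out) for val in ix if 37 > rate and rate != out]
process(ix)
log(n)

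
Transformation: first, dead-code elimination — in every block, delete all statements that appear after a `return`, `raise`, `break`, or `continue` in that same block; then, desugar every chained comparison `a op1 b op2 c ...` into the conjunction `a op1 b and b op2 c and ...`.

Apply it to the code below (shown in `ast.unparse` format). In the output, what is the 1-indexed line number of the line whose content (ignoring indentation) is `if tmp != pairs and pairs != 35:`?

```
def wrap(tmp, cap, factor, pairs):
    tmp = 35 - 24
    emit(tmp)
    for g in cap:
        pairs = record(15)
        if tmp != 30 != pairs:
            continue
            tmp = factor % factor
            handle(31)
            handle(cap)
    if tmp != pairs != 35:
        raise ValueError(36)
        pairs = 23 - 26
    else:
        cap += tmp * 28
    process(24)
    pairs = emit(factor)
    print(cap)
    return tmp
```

Transformed code:
def wrap(tmp, cap, factor, pairs):
    tmp = 35 - 24
    emit(tmp)
    for g in cap:
        pairs = record(15)
        if tmp != 30 and 30 != pairs:
            continue
    if tmp != pairs and pairs != 35:
        raise ValueError(36)
    else:
        cap += tmp * 28
    process(24)
    pairs = emit(factor)
    print(cap)
    return tmp

8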